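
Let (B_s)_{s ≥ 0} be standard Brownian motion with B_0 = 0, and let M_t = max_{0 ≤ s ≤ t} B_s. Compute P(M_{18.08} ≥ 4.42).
P(M_{18.08} ≥ 4.42) = 2·P(B_{18.08} ≥ 4.42) = 2(1 − Φ(4.42/√18.08)) ≈ 0.2986

By the reflection principle for Brownian motion, P(M_t ≥ a) = 2 · P(B_t ≥ a) for a ≥ 0. Since B_t ~ N(0, t), P(B_t ≥ 4.42) = 1 − Φ(4.42/√t) = 1 − Φ(4.42/√18.08) = 1 − Φ(1.0395). So
  P(M_{18.08} ≥ 4.42) = 2(1 − Φ(1.0395)) ≈ 0.2986.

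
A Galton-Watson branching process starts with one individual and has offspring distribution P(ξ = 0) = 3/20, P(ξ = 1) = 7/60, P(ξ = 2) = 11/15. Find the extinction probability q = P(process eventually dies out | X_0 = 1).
q = 9/44

The pgf is f(s) = 3/20 + 7/60·s + 11/15·s². The extinction probability q is the smallest fixed point of f in [0, 1]. Setting s = f(s):
  11/15·s² + (7/60 − 1)·s + 3/20 = 0
  11/15·s² − (3/20 + 11/15)·s + 3/20 = 0
which factors as (s − 1)·(11/15·s − 3/20) = 0, giving roots s = 1 and s = (3/20)/(11/15) = 9/44.
Mean offspring μ = 7/60 + 2·11/15 = 19/12 > 1 (supercritical), so q < 1. The extinction probability is the smaller root: q = (3/20)/(11/15) = 9/44.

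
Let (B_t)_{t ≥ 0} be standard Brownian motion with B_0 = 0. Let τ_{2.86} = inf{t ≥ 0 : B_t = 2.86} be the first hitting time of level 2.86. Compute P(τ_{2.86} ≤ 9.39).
P(τ_{2.86} ≤ 9.39) = 2(1 − Φ(2.86/√9.39)) = 2(1 − Φ(0.9333)) ≈ 0.3507

By the reflection principle for standard BM, P(τ_b ≤ t) = 2 · P(B_t ≥ b). Since B_t ~ N(0, t), P(B_t ≥ 2.86) = 1 − Φ(2.86/√t) = 1 − Φ(2.86/√9.39) = 1 − Φ(0.9333) ≈ 0.17533. Doubling: P(τ_{2.86} ≤ 9.39) ≈ 2 · 0.17533 = 0.35066 ≈ 0.3507.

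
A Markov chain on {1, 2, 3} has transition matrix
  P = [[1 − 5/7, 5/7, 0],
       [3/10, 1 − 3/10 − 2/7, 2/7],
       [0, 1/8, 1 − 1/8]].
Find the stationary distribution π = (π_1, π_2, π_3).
π = (147/1297, 350/1297, 800/1297)

This is a birth-death chain on three states, which satisfies detailed balance: π_1 · P_{12} = π_2 · P_{21} and π_2 · P_{23} = π_3 · P_{32}.
From π_1 · 5/7 = π_2 · 3/10: π_2/π_1 = (5/7)/(3/10) = 50/21.
From π_2 · 2/7 = π_3 · 1/8: π_3/π_2 = (2/7)/(1/8) = 16/7.
Take π_1 proportional to 1; then unnormalized π = (1, 50/21, 800/147). Normalize by dividing by the sum 1297/147:
  π = (147/1297, 350/1297, 800/1297).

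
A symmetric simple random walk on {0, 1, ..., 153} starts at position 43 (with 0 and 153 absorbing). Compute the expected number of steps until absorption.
E[τ | X_0 = 43] = 4730

Let v_k = E[τ | X_0 = k]. Boundary: v_0 = v_153 = 0. Recurrence: v_k = 1 + (v_{k-1} + v_{k+1})/2 for 1 ≤ k ≤ 152. The particular solution to v_k − (v_{k-1} + v_{k+1})/2 = 1 is v_k = −k^2. Adding homogeneous solution A + B k and matching boundaries gives v_k = k (153 − k). Substituting k = 43: v_43 = 43 · 110 = 4730.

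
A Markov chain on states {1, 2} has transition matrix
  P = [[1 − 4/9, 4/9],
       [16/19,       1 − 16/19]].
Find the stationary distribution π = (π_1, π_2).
π_1 = 36/55, π_2 = 19/55

Solve πP = π with π_1 + π_2 = 1. From πP = π: π_1 · (1 − 4/9) + π_2 · 16/19 = π_1 ⇒ π_2 · 16/19 = π_1 · 4/9 ⇒ π_2/π_1 = (4/9)/(16/19) = 19/36. Together with π_1 + π_2 = 1:
  π_1 = (16/19)/(4/9 + 16/19) = (16/19)/(220/171) = 36/55,
  π_2 = (4/9)/(4/9 + 16/19) = (4/9)/(220/171) = 19/55.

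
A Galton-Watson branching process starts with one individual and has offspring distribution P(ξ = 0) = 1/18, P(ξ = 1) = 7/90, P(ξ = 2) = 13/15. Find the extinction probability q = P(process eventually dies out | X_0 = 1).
q = 5/78

The pgf is f(s) = 1/18 + 7/90·s + 13/15·s². The extinction probability q is the smallest fixed point of f in [0, 1]. Setting s = f(s):
  13/15·s² + (7/90 − 1)·s + 1/18 = 0
  13/15·s² − (1/18 + 13/15)·s + 1/18 = 0
which factors as (s − 1)·(13/15·s − 1/18) = 0, giving roots s = 1 and s = (1/18)/(13/15) = 5/78.
Mean offspring μ = 7/90 + 2·13/15 = 163/90 > 1 (supercritical), so q < 1. The extinction probability is the smaller root: q = (1/18)/(13/15) = 5/78.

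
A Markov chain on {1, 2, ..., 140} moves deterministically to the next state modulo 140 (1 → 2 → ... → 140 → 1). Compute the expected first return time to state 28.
E[T_28 | X_0 = 28] = 140

The chain cycles deterministically, so starting at state 28 it returns in exactly 140 steps. Equivalently, the stationary distribution is uniform π_j = 1/140 for every state j, so by Kac's formula E[T_28] = 1/π_28 = 140.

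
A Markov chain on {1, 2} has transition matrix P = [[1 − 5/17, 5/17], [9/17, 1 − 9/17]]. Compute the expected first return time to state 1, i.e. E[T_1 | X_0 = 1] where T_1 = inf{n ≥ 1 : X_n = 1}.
E[T_1 | X_0 = 1] = 1/π_1 = 14/9

For an irreducible recurrent Markov chain with stationary distribution π, E[T_i | X_0 = i] = 1/π_i (Kac's formula). Here π_1 = (9/17)/(5/17 + 9/17) = (9/17)/(14/17) = 9/14, so E[T_1 | X_0 = 1] = 1/π_1 = (5/17 + 9/17)/(9/17) = (14/17)/(9/17) = 14/9.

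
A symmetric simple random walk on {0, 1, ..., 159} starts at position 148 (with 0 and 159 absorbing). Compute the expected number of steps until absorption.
E[τ | X_0 = 148] = 1628

Let v_k = E[τ | X_0 = k]. Boundary: v_0 = v_159 = 0. Recurrence: v_k = 1 + (v_{k-1} + v_{k+1})/2 for 1 ≤ k ≤ 158. The particular solution to v_k − (v_{k-1} + v_{k+1})/2 = 1 is v_k = −k^2. Adding homogeneous solution A + B k and matching boundaries gives v_k = k (159 − k). Substituting k = 148: v_148 = 148 · 11 = 1628.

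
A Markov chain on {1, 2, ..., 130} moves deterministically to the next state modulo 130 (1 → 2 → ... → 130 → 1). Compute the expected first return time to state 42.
E[T_42 | X_0 = 42] = 130

The chain cycles deterministically, so starting at state 42 it returns in exactly 130 steps. Equivalently, the stationary distribution is uniform π_j = 1/130 for every state j, so by Kac's formula E[T_42] = 1/π_42 = 130.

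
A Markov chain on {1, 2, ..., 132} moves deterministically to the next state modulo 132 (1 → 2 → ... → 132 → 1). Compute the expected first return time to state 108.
E[T_108 | X_0 = 108] = 132

The chain cycles deterministically, so starting at state 108 it returns in exactly 132 steps. Equivalently, the stationary distribution is uniform π_j = 1/132 for every state j, so by Kac's formula E[T_108] = 1/π_108 = 132.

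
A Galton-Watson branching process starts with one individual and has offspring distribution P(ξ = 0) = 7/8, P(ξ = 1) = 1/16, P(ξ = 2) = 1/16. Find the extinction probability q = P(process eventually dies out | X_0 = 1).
q = 1

Mean offspring μ = 0·7/8 + 1·1/16 + 2·1/16 = 3/16 ≤ 1. For μ ≤ 1 with offspring not concentrated at 1, the Galton-Watson process goes extinct almost surely, so q = 1.
(Algebraic check: The pgf is f(s) = 7/8 + 1/16·s + 1/16·s². The extinction probability q is the smallest fixed point of f in [0, 1]. Setting s = f(s):
  1/16·s² + (1/16 − 1)·s + 7/8 = 0
  1/16·s² − (7/8 + 1/16)·s + 7/8 = 0
which factors as (s − 1)·(1/16·s − 7/8) = 0, giving roots s = 1 and s = (7/8)/(1/16) = 14. Since 14 ≥ 1, the smallest root in [0, 1] is s = 1.)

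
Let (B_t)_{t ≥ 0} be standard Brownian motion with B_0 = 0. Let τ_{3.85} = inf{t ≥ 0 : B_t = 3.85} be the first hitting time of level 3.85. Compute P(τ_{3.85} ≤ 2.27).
P(τ_{3.85} ≤ 2.27) = 2(1 − Φ(3.85/√2.27)) = 2(1 − Φ(2.5553)) ≈ 0.0106

By the reflection principle for standard BM, P(τ_b ≤ t) = 2 · P(B_t ≥ b). Since B_t ~ N(0, t), P(B_t ≥ 3.85) = 1 − Φ(3.85/√t) = 1 − Φ(3.85/√2.27) = 1 − Φ(2.5553) ≈ 0.00530. Doubling: P(τ_{3.85} ≤ 2.27) ≈ 2 · 0.00530 = 0.01060 ≈ 0.0106.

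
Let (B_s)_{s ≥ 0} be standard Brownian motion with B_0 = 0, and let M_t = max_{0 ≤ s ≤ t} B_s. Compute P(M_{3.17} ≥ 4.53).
P(M_{3.17} ≥ 4.53) = 2·P(B_{3.17} ≥ 4.53) = 2(1 − Φ(4.53/√3.17)) ≈ 0.0109

By the reflection principle for Brownian motion, P(M_t ≥ a) = 2 · P(B_t ≥ a) for a ≥ 0. Since B_t ~ N(0, t), P(B_t ≥ 4.53) = 1 − Φ(4.53/√t) = 1 − Φ(4.53/√3.17) = 1 − Φ(2.5443). So
  P(M_{3.17} ≥ 4.53) = 2(1 − Φ(2.5443)) ≈ 0.0109.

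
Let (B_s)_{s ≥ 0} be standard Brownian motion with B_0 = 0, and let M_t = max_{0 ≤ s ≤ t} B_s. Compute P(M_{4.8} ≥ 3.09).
P(M_{4.8} ≥ 3.09) = 2·P(B_{4.8} ≥ 3.09) = 2(1 − Φ(3.09/√4.8)) ≈ 0.1584

By the reflection principle for Brownian motion, P(M_t ≥ a) = 2 · P(B_t ≥ a) for a ≥ 0. Since B_t ~ N(0, t), P(B_t ≥ 3.09) = 1 − Φ(3.09/√t) = 1 − Φ(3.09/√4.8) = 1 − Φ(1.4104). So
  P(M_{4.8} ≥ 3.09) = 2(1 − Φ(1.4104)) ≈ 0.1584.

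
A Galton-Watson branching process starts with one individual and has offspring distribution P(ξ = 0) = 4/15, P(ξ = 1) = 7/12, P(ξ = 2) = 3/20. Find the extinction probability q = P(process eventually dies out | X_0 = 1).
q = 1

Mean offspring μ = 0·4/15 + 1·7/12 + 2·3/20 = 53/60 ≤ 1. For μ ≤ 1 with offspring not concentrated at 1, the Galton-Watson process goes extinct almost surely, so q = 1.
(Algebraic check: The pgf is f(s) = 4/15 + 7/12·s + 3/20·s². The extinction probability q is the smallest fixed point of f in [0, 1]. Setting s = f(s):
  3/20·s² + (7/12 − 1)·s + 4/15 = 0
  3/20·s² − (4/15 + 3/20)·s + 4/15 = 0
which factors as (s − 1)·(3/20·s − 4/15) = 0, giving roots s = 1 and s = (4/15)/(3/20) = 16/9. Since 16/9 ≥ 1, the smallest root in [0, 1] is s = 1.)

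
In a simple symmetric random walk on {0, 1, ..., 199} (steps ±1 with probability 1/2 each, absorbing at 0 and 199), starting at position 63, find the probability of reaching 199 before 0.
P(hit 199 before 0) = 63/199

Let u_k = P(hit 199 before 0 | start at k). Then u_0 = 0, u_199 = 1, and u_k = u_{k-1}/2 + u_{k+1}/2 for 1 ≤ k ≤ 198. This harmonic recurrence is solved by u_k = k/199, giving u_63 = 63/199.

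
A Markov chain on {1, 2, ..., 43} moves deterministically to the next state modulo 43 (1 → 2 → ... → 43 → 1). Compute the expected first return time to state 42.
E[T_42 | X_0 = 42] = 43

The chain cycles deterministically, so starting at state 42 it returns in exactly 43 steps. Equivalently, the stationary distribution is uniform π_j = 1/43 for every state j, so by Kac's formula E[T_42] = 1/π_42 = 43.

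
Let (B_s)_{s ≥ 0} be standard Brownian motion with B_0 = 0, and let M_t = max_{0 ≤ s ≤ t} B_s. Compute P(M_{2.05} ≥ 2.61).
P(M_{2.05} ≥ 2.61) = 2·P(B_{2.05} ≥ 2.61) = 2(1 − Φ(2.61/√2.05)) ≈ 0.0683

By the reflection principle for Brownian motion, P(M_t ≥ a) = 2 · P(B_t ≥ a) for a ≥ 0. Since B_t ~ N(0, t), P(B_t ≥ 2.61) = 1 − Φ(2.61/√t) = 1 − Φ(2.61/√2.05) = 1 − Φ(1.8229). So
  P(M_{2.05} ≥ 2.61) = 2(1 − Φ(1.8229)) ≈ 0.0683.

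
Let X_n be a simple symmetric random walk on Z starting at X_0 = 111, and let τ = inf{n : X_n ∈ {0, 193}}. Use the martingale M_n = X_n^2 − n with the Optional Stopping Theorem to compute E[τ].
E[τ] = 9102

M_n = X_n^2 − n is a martingale (since E[X_{n+1}^2 | F_n] = X_n^2 + 1). By OST (τ has finite mean in a bounded region), E[M_τ] = E[M_0] = X_0^2 − 0 = 111^2 = 12321. Also E[M_τ] = E[X_τ^2] − E[τ]. The walk exits at 0 or 193, with P(hit 193 first) = 111/193, so E[X_τ^2] = 193^2 · 111/193 + 0 = 21423. Thus E[τ] = E[X_τ^2] − E[M_τ] = 21423 − 12321 = 9102 = 111(193 − 111) = 9102.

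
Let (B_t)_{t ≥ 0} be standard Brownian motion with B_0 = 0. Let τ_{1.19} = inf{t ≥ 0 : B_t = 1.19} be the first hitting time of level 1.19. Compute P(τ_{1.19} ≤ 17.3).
P(τ_{1.19} ≤ 17.3) = 2(1 − Φ(1.19/√17.3)) = 2(1 − Φ(0.2861)) ≈ 0.7748

By the reflection principle for standard BM, P(τ_b ≤ t) = 2 · P(B_t ≥ b). Since B_t ~ N(0, t), P(B_t ≥ 1.19) = 1 − Φ(1.19/√t) = 1 − Φ(1.19/√17.3) = 1 − Φ(0.2861) ≈ 0.38740. Doubling: P(τ_{1.19} ≤ 17.3) ≈ 2 · 0.38740 = 0.77480 ≈ 0.7748.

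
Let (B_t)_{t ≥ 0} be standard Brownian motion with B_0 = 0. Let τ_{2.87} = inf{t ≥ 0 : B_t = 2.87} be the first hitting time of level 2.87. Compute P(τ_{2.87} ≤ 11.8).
P(τ_{2.87} ≤ 11.8) = 2(1 − Φ(2.87/√11.8)) = 2(1 − Φ(0.8355)) ≈ 0.4034

By the reflection principle for standard BM, P(τ_b ≤ t) = 2 · P(B_t ≥ b). Since B_t ~ N(0, t), P(B_t ≥ 2.87) = 1 − Φ(2.87/√t) = 1 − Φ(2.87/√11.8) = 1 − Φ(0.8355) ≈ 0.20172. Doubling: P(τ_{2.87} ≤ 11.8) ≈ 2 · 0.20172 = 0.40344 ≈ 0.4034.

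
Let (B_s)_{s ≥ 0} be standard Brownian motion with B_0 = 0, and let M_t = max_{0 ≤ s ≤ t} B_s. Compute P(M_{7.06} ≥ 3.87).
P(M_{7.06} ≥ 3.87) = 2·P(B_{7.06} ≥ 3.87) = 2(1 − Φ(3.87/√7.06)) ≈ 0.1453

By the reflection principle for Brownian motion, P(M_t ≥ a) = 2 · P(B_t ≥ a) for a ≥ 0. Since B_t ~ N(0, t), P(B_t ≥ 3.87) = 1 − Φ(3.87/√t) = 1 − Φ(3.87/√7.06) = 1 − Φ(1.4565). So
  P(M_{7.06} ≥ 3.87) = 2(1 − Φ(1.4565)) ≈ 0.1453.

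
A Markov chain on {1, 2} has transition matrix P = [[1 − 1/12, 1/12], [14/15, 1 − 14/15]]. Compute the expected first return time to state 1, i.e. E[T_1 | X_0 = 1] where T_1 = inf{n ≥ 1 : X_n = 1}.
E[T_1 | X_0 = 1] = 1/π_1 = 61/56

For an irreducible recurrent Markov chain with stationary distribution π, E[T_i | X_0 = i] = 1/π_i (Kac's formula). Here π_1 = (14/15)/(1/12 + 14/15) = (14/15)/(61/60) = 56/61, so E[T_1 | X_0 = 1] = 1/π_1 = (1/12 + 14/15)/(14/15) = (61/60)/(14/15) = 61/56.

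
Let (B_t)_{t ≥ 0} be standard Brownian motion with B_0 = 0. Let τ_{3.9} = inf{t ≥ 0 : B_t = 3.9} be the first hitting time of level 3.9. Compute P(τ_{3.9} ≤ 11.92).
P(τ_{3.9} ≤ 11.92) = 2(1 − Φ(3.9/√11.92)) = 2(1 − Φ(1.1296)) ≈ 0.2586

By the reflection principle for standard BM, P(τ_b ≤ t) = 2 · P(B_t ≥ b). Since B_t ~ N(0, t), P(B_t ≥ 3.9) = 1 − Φ(3.9/√t) = 1 − Φ(3.9/√11.92) = 1 − Φ(1.1296) ≈ 0.12932. Doubling: P(τ_{3.9} ≤ 11.92) ≈ 2 · 0.12932 = 0.25864 ≈ 0.2586.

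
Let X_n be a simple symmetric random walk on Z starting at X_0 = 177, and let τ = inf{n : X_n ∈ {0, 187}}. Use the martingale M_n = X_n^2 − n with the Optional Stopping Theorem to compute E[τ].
E[τ] = 1770

M_n = X_n^2 − n is a martingale (since E[X_{n+1}^2 | F_n] = X_n^2 + 1). By OST (τ has finite mean in a bounded region), E[M_τ] = E[M_0] = X_0^2 − 0 = 177^2 = 31329. Also E[M_τ] = E[X_τ^2] − E[τ]. The walk exits at 0 or 187, with P(hit 187 first) = 177/187, so E[X_τ^2] = 187^2 · 177/187 + 0 = 33099. Thus E[τ] = E[X_τ^2] − E[M_τ] = 33099 − 31329 = 1770 = 177(187 − 177) = 1770.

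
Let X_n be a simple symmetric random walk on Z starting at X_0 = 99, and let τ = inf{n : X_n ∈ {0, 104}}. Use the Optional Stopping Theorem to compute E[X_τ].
E[X_τ] = 99

X_n is a martingale and τ is a bounded-mean stopping time (indeed τ is finite a.s. with bounded expectation since the walk is in a bounded region). By the OST, E[X_τ] = E[X_0] = 99. Equivalently: E[X_τ] = 104 · P(hit 104 first) + 0 · P(hit 0 first) = 104 · (99/104) = 99.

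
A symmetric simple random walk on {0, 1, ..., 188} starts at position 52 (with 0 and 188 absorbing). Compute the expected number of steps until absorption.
E[τ | X_0 = 52] = 7072

Let v_k = E[τ | X_0 = k]. Boundary: v_0 = v_188 = 0. Recurrence: v_k = 1 + (v_{k-1} + v_{k+1})/2 for 1 ≤ k ≤ 187. The particular solution to v_k − (v_{k-1} + v_{k+1})/2 = 1 is v_k = −k^2. Adding homogeneous solution A + B k and matching boundaries gives v_k = k (188 − k). Substituting k = 52: v_52 = 52 · 136 = 7072.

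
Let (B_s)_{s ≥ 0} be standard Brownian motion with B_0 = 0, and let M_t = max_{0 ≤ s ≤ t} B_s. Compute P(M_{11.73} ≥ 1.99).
P(M_{11.73} ≥ 1.99) = 2·P(B_{11.73} ≥ 1.99) = 2(1 − Φ(1.99/√11.73)) ≈ 0.5612

By the reflection principle for Brownian motion, P(M_t ≥ a) = 2 · P(B_t ≥ a) for a ≥ 0. Since B_t ~ N(0, t), P(B_t ≥ 1.99) = 1 − Φ(1.99/√t) = 1 − Φ(1.99/√11.73) = 1 − Φ(0.5810). So
  P(M_{11.73} ≥ 1.99) = 2(1 − Φ(0.5810)) ≈ 0.5612.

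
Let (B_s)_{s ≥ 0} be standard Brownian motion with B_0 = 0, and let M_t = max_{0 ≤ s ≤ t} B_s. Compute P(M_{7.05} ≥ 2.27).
P(M_{7.05} ≥ 2.27) = 2·P(B_{7.05} ≥ 2.27) = 2(1 − Φ(2.27/√7.05)) ≈ 0.3926

By the reflection principle for Brownian motion, P(M_t ≥ a) = 2 · P(B_t ≥ a) for a ≥ 0. Since B_t ~ N(0, t), P(B_t ≥ 2.27) = 1 − Φ(2.27/√t) = 1 − Φ(2.27/√7.05) = 1 − Φ(0.8549). So
  P(M_{7.05} ≥ 2.27) = 2(1 − Φ(0.8549)) ≈ 0.3926.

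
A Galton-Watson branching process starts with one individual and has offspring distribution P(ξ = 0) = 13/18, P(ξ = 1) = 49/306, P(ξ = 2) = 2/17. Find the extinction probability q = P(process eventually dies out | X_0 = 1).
q = 1

Mean offspring μ = 0·13/18 + 1·49/306 + 2·2/17 = 121/306 ≤ 1. For μ ≤ 1 with offspring not concentrated at 1, the Galton-Watson process goes extinct almost surely, so q = 1.
(Algebraic check: The pgf is f(s) = 13/18 + 49/306·s + 2/17·s². The extinction probability q is the smallest fixed point of f in [0, 1]. Setting s = f(s):
  2/17·s² + (49/306 − 1)·s + 13/18 = 0
  2/17·s² − (13/18 + 2/17)·s + 13/18 = 0
which factors as (s − 1)·(2/17·s − 13/18) = 0, giving roots s = 1 and s = (13/18)/(2/17) = 221/36. Since 221/36 ≥ 1, the smallest root in [0, 1] is s = 1.)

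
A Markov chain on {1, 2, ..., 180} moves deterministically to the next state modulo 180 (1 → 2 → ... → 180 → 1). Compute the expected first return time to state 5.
E[T_5 | X_0 = 5] = 180

The chain cycles deterministically, so starting at state 5 it returns in exactly 180 steps. Equivalently, the stationary distribution is uniform π_j = 1/180 for every state j, so by Kac's formula E[T_5] = 1/π_5 = 180.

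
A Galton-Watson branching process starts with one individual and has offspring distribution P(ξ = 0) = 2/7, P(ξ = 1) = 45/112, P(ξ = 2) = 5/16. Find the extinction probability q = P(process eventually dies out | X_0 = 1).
q = 32/35

The pgf is f(s) = 2/7 + 45/112·s + 5/16·s². The extinction probability q is the smallest fixed point of f in [0, 1]. Setting s = f(s):
  5/16·s² + (45/112 − 1)·s + 2/7 = 0
  5/16·s² − (2/7 + 5/16)·s + 2/7 = 0
which factors as (s − 1)·(5/16·s − 2/7) = 0, giving roots s = 1 and s = (2/7)/(5/16) = 32/35.
Mean offspring μ = 45/112 + 2·5/16 = 115/112 > 1 (supercritical), so q < 1. The extinction probability is the smaller root: q = (2/7)/(5/16) = 32/35.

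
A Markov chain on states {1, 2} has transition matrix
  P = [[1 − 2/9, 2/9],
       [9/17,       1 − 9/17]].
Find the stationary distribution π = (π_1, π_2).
π_1 = 81/115, π_2 = 34/115

Solve πP = π with π_1 + π_2 = 1. From πP = π: π_1 · (1 − 2/9) + π_2 · 9/17 = π_1 ⇒ π_2 · 9/17 = π_1 · 2/9 ⇒ π_2/π_1 = (2/9)/(9/17) = 34/81. Together with π_1 + π_2 = 1:
  π_1 = (9/17)/(2/9 + 9/17) = (9/17)/(115/153) = 81/115,
  π_2 = (2/9)/(2/9 + 9/17) = (2/9)/(115/153) = 34/115.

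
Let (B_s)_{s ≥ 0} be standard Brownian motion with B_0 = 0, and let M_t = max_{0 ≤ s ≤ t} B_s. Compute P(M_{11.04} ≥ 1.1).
P(M_{11.04} ≥ 1.1) = 2·P(B_{11.04} ≥ 1.1) = 2(1 − Φ(1.1/√11.04)) ≈ 0.7406

By the reflection principle for Brownian motion, P(M_t ≥ a) = 2 · P(B_t ≥ a) for a ≥ 0. Since B_t ~ N(0, t), P(B_t ≥ 1.1) = 1 − Φ(1.1/√t) = 1 − Φ(1.1/√11.04) = 1 − Φ(0.3311). So
  P(M_{11.04} ≥ 1.1) = 2(1 − Φ(0.3311)) ≈ 0.7406.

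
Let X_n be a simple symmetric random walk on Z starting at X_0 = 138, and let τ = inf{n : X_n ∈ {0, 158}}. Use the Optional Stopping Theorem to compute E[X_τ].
E[X_τ] = 138

X_n is a martingale and τ is a bounded-mean stopping time (indeed τ is finite a.s. with bounded expectation since the walk is in a bounded region). By the OST, E[X_τ] = E[X_0] = 138. Equivalently: E[X_τ] = 158 · P(hit 158 first) + 0 · P(hit 0 first) = 158 · (138/158) = 138.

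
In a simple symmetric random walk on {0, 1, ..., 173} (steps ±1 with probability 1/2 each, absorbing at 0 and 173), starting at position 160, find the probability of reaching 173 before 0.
P(hit 173 before 0) = 160/173

Let u_k = P(hit 173 before 0 | start at k). Then u_0 = 0, u_173 = 1, and u_k = u_{k-1}/2 + u_{k+1}/2 for 1 ≤ k ≤ 172. This harmonic recurrence is solved by u_k = k/173, giving u_160 = 160/173.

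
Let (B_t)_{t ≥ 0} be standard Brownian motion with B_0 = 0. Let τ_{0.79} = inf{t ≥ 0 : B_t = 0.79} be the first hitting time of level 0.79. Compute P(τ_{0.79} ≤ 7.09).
P(τ_{0.79} ≤ 7.09) = 2(1 − Φ(0.79/√7.09)) = 2(1 − Φ(0.2967)) ≈ 0.7667

By the reflection principle for standard BM, P(τ_b ≤ t) = 2 · P(B_t ≥ b). Since B_t ~ N(0, t), P(B_t ≥ 0.79) = 1 − Φ(0.79/√t) = 1 − Φ(0.79/√7.09) = 1 − Φ(0.2967) ≈ 0.38335. Doubling: P(τ_{0.79} ≤ 7.09) ≈ 2 · 0.38335 = 0.76670 ≈ 0.7667.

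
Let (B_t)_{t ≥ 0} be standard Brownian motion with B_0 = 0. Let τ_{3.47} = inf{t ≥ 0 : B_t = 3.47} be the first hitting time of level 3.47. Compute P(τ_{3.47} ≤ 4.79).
P(τ_{3.47} ≤ 4.79) = 2(1 − Φ(3.47/√4.79)) = 2(1 − Φ(1.5855)) ≈ 0.1129

By the reflection principle for standard BM, P(τ_b ≤ t) = 2 · P(B_t ≥ b). Since B_t ~ N(0, t), P(B_t ≥ 3.47) = 1 − Φ(3.47/√t) = 1 − Φ(3.47/√4.79) = 1 − Φ(1.5855) ≈ 0.05643. Doubling: P(τ_{3.47} ≤ 4.79) ≈ 2 · 0.05643 = 0.11286 ≈ 0.1129.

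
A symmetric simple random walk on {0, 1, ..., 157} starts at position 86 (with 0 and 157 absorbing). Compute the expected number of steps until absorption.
E[τ | X_0 = 86] = 6106

Let v_k = E[τ | X_0 = k]. Boundary: v_0 = v_157 = 0. Recurrence: v_k = 1 + (v_{k-1} + v_{k+1})/2 for 1 ≤ k ≤ 156. The particular solution to v_k − (v_{k-1} + v_{k+1})/2 = 1 is v_k = −k^2. Adding homogeneous solution A + B k and matching boundaries gives v_k = k (157 − k). Substituting k = 86: v_86 = 86 · 71 = 6106.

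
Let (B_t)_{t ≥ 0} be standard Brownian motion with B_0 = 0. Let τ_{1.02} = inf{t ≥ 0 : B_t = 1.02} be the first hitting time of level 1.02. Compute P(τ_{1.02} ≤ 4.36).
P(τ_{1.02} ≤ 4.36) = 2(1 − Φ(1.02/√4.36)) = 2(1 − Φ(0.4885)) ≈ 0.6252

By the reflection principle for standard BM, P(τ_b ≤ t) = 2 · P(B_t ≥ b). Since B_t ~ N(0, t), P(B_t ≥ 1.02) = 1 − Φ(1.02/√t) = 1 − Φ(1.02/√4.36) = 1 − Φ(0.4885) ≈ 0.31260. Doubling: P(τ_{1.02} ≤ 4.36) ≈ 2 · 0.31260 = 0.62520 ≈ 0.6252.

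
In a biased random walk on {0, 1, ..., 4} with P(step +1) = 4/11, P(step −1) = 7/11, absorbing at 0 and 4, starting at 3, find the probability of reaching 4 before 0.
P(hit 4 before 0) = (1 − (7/4)^3) / (1 − (7/4)^4) = 372/715

Let u_k denote P(reach 4 before 0 | start at k). Boundary: u_0 = 0, u_4 = 1. Recurrence: u_k = 4/11·u_{k+1} + 7/11·u_{k-1} for 1 ≤ k ≤ 3. Try u_k = A + B·r^k with r = q/p = (7/11)/(4/11) = 7/4. Substitution satisfies the recurrence; boundary conditions give:
  u_k = (1 − r^k) / (1 − r^N) = (1 − (7/4)^3) / (1 − (7/4)^4) = 372/715.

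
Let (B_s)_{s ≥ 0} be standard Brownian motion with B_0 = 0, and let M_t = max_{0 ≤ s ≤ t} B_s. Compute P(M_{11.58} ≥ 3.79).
P(M_{11.58} ≥ 3.79) = 2·P(B_{11.58} ≥ 3.79) = 2(1 − Φ(3.79/√11.58)) ≈ 0.2654

By the reflection principle for Brownian motion, P(M_t ≥ a) = 2 · P(B_t ≥ a) for a ≥ 0. Since B_t ~ N(0, t), P(B_t ≥ 3.79) = 1 − Φ(3.79/√t) = 1 − Φ(3.79/√11.58) = 1 − Φ(1.1137). So
  P(M_{11.58} ≥ 3.79) = 2(1 − Φ(1.1137)) ≈ 0.2654.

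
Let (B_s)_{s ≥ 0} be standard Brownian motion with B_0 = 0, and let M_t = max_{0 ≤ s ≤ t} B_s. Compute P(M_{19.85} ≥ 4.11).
P(M_{19.85} ≥ 4.11) = 2·P(B_{19.85} ≥ 4.11) = 2(1 − Φ(4.11/√19.85)) ≈ 0.3563

By the reflection principle for Brownian motion, P(M_t ≥ a) = 2 · P(B_t ≥ a) for a ≥ 0. Since B_t ~ N(0, t), P(B_t ≥ 4.11) = 1 − Φ(4.11/√t) = 1 − Φ(4.11/√19.85) = 1 − Φ(0.9225). So
  P(M_{19.85} ≥ 4.11) = 2(1 − Φ(0.9225)) ≈ 0.3563.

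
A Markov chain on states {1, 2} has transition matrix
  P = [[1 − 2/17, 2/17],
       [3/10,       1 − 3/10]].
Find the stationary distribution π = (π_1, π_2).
π_1 = 51/71, π_2 = 20/71

Solve πP = π with π_1 + π_2 = 1. From πP = π: π_1 · (1 − 2/17) + π_2 · 3/10 = π_1 ⇒ π_2 · 3/10 = π_1 · 2/17 ⇒ π_2/π_1 = (2/17)/(3/10) = 20/51. Together with π_1 + π_2 = 1:
  π_1 = (3/10)/(2/17 + 3/10) = (3/10)/(71/170) = 51/71,
  π_2 = (2/17)/(2/17 + 3/10) = (2/17)/(71/170) = 20/71.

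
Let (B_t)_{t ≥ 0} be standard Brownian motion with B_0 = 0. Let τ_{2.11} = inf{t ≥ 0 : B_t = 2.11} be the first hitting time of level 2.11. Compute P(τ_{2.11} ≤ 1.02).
P(τ_{2.11} ≤ 1.02) = 2(1 − Φ(2.11/√1.02)) = 2(1 − Φ(2.0892)) ≈ 0.0367

By the reflection principle for standard BM, P(τ_b ≤ t) = 2 · P(B_t ≥ b). Since B_t ~ N(0, t), P(B_t ≥ 2.11) = 1 − Φ(2.11/√t) = 1 − Φ(2.11/√1.02) = 1 − Φ(2.0892) ≈ 0.01834. Doubling: P(τ_{2.11} ≤ 1.02) ≈ 2 · 0.01834 = 0.03668 ≈ 0.0367.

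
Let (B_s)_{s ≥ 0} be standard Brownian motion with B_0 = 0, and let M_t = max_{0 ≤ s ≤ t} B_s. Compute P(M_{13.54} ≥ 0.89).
P(M_{13.54} ≥ 0.89) = 2·P(B_{13.54} ≥ 0.89) = 2(1 − Φ(0.89/√13.54)) ≈ 0.8089

By the reflection principle for Brownian motion, P(M_t ≥ a) = 2 · P(B_t ≥ a) for a ≥ 0. Since B_t ~ N(0, t), P(B_t ≥ 0.89) = 1 − Φ(0.89/√t) = 1 − Φ(0.89/√13.54) = 1 − Φ(0.2419). So
  P(M_{13.54} ≥ 0.89) = 2(1 − Φ(0.2419)) ≈ 0.8089.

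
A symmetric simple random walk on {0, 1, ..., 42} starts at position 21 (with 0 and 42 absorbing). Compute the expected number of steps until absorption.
E[τ | X_0 = 21] = 441

Let v_k = E[τ | X_0 = k]. Boundary: v_0 = v_42 = 0. Recurrence: v_k = 1 + (v_{k-1} + v_{k+1})/2 for 1 ≤ k ≤ 41. The particular solution to v_k − (v_{k-1} + v_{k+1})/2 = 1 is v_k = −k^2. Adding homogeneous solution A + B k and matching boundaries gives v_k = k (42 − k). Substituting k = 21: v_21 = 21 · 21 = 441.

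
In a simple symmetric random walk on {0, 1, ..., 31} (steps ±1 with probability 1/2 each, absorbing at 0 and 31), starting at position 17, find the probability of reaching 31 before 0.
P(hit 31 before 0) = 17/31

Let u_k = P(hit 31 before 0 | start at k). Then u_0 = 0, u_31 = 1, and u_k = u_{k-1}/2 + u_{k+1}/2 for 1 ≤ k ≤ 30. This harmonic recurrence is solved by u_k = k/31, giving u_17 = 17/31.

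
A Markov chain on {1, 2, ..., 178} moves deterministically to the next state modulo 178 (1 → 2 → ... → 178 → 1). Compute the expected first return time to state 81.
E[T_81 | X_0 = 81] = 178

The chain cycles deterministically, so starting at state 81 it returns in exactly 178 steps. Equivalently, the stationary distribution is uniform π_j = 1/178 for every state j, so by Kac's formula E[T_81] = 1/π_81 = 178.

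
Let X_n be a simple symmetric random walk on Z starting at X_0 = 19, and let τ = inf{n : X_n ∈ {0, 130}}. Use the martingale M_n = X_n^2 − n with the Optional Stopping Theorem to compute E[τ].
E[τ] = 2109

M_n = X_n^2 − n is a martingale (since E[X_{n+1}^2 | F_n] = X_n^2 + 1). By OST (τ has finite mean in a bounded region), E[M_τ] = E[M_0] = X_0^2 − 0 = 19^2 = 361. Also E[M_τ] = E[X_τ^2] − E[τ]. The walk exits at 0 or 130, with P(hit 130 first) = 19/130, so E[X_τ^2] = 130^2 · 19/130 + 0 = 2470. Thus E[τ] = E[X_τ^2] − E[M_τ] = 2470 − 361 = 2109 = 19(130 − 19) = 2109.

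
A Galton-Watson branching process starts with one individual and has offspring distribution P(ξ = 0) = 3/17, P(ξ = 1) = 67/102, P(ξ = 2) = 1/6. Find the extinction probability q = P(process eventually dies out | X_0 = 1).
q = 1

Mean offspring μ = 0·3/17 + 1·67/102 + 2·1/6 = 101/102 ≤ 1. For μ ≤ 1 with offspring not concentrated at 1, the Galton-Watson process goes extinct almost surely, so q = 1.
(Algebraic check: The pgf is f(s) = 3/17 + 67/102·s + 1/6·s². The extinction probability q is the smallest fixed point of f in [0, 1]. Setting s = f(s):
  1/6·s² + (67/102 − 1)·s + 3/17 = 0
  1/6·s² − (3/17 + 1/6)·s + 3/17 = 0
which factors as (s − 1)·(1/6·s − 3/17) = 0, giving roots s = 1 and s = (3/17)/(1/6) = 18/17. Since 18/17 ≥ 1, the smallest root in [0, 1] is s = 1.)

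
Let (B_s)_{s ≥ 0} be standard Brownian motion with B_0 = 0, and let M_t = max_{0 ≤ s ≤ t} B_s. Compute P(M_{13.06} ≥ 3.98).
P(M_{13.06} ≥ 3.98) = 2·P(B_{13.06} ≥ 3.98) = 2(1 − Φ(3.98/√13.06)) ≈ 0.2708

By the reflection principle for Brownian motion, P(M_t ≥ a) = 2 · P(B_t ≥ a) for a ≥ 0. Since B_t ~ N(0, t), P(B_t ≥ 3.98) = 1 − Φ(3.98/√t) = 1 − Φ(3.98/√13.06) = 1 − Φ(1.1013). So
  P(M_{13.06} ≥ 3.98) = 2(1 − Φ(1.1013)) ≈ 0.2708.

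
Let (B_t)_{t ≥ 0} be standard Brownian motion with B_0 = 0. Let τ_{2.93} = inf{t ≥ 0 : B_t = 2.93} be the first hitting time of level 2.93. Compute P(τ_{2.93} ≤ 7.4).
P(τ_{2.93} ≤ 7.4) = 2(1 − Φ(2.93/√7.4)) = 2(1 − Φ(1.0771)) ≈ 0.2814

By the reflection principle for standard BM, P(τ_b ≤ t) = 2 · P(B_t ≥ b). Since B_t ~ N(0, t), P(B_t ≥ 2.93) = 1 − Φ(2.93/√t) = 1 − Φ(2.93/√7.4) = 1 − Φ(1.0771) ≈ 0.14072. Doubling: P(τ_{2.93} ≤ 7.4) ≈ 2 · 0.14072 = 0.28144 ≈ 0.2814.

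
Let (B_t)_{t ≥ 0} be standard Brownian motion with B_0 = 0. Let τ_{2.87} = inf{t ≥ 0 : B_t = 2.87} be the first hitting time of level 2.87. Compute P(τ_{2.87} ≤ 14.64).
P(τ_{2.87} ≤ 14.64) = 2(1 − Φ(2.87/√14.64)) = 2(1 − Φ(0.7501)) ≈ 0.4532

By the reflection principle for standard BM, P(τ_b ≤ t) = 2 · P(B_t ≥ b). Since B_t ~ N(0, t), P(B_t ≥ 2.87) = 1 − Φ(2.87/√t) = 1 − Φ(2.87/√14.64) = 1 − Φ(0.7501) ≈ 0.22660. Doubling: P(τ_{2.87} ≤ 14.64) ≈ 2 · 0.22660 = 0.45320 ≈ 0.4532.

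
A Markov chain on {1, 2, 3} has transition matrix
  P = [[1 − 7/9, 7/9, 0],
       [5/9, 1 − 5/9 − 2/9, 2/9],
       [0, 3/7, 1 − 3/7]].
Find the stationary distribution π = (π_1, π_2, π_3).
π = (135/422, 189/422, 49/211)

This is a birth-death chain on three states, which satisfies detailed balance: π_1 · P_{12} = π_2 · P_{21} and π_2 · P_{23} = π_3 · P_{32}.
From π_1 · 7/9 = π_2 · 5/9: π_2/π_1 = (7/9)/(5/9) = 7/5.
From π_2 · 2/9 = π_3 · 3/7: π_3/π_2 = (2/9)/(3/7) = 14/27.
Take π_1 proportional to 1; then unnormalized π = (1, 7/5, 98/135). Normalize by dividing by the sum 422/135:
  π = (135/422, 189/422, 49/211).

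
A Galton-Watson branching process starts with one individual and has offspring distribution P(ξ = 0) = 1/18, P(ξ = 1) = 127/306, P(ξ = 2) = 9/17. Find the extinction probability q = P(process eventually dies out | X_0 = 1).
q = 17/162

The pgf is f(s) = 1/18 + 127/306·s + 9/17·s². The extinction probability q is the smallest fixed point of f in [0, 1]. Setting s = f(s):
  9/17·s² + (127/306 − 1)·s + 1/18 = 0
  9/17·s² − (1/18 + 9/17)·s + 1/18 = 0
which factors as (s − 1)·(9/17·s − 1/18) = 0, giving roots s = 1 and s = (1/18)/(9/17) = 17/162.
Mean offspring μ = 127/306 + 2·9/17 = 451/306 > 1 (supercritical), so q < 1. The extinction probability is the smaller root: q = (1/18)/(9/17) = 17/162.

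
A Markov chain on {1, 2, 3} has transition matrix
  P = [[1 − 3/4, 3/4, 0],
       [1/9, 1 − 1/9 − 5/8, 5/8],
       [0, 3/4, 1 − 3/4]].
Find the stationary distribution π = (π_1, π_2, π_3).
π = (8/107, 54/107, 45/107)

This is a birth-death chain on three states, which satisfies detailed balance: π_1 · P_{12} = π_2 · P_{21} and π_2 · P_{23} = π_3 · P_{32}.
From π_1 · 3/4 = π_2 · 1/9: π_2/π_1 = (3/4)/(1/9) = 27/4.
From π_2 · 5/8 = π_3 · 3/4: π_3/π_2 = (5/8)/(3/4) = 5/6.
Take π_1 proportional to 1; then unnormalized π = (1, 27/4, 45/8). Normalize by dividing by the sum 107/8:
  π = (8/107, 54/107, 45/107).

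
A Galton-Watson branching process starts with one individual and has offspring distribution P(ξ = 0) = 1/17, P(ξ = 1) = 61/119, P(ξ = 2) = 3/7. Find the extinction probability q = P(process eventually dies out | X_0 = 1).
q = 7/51

The pgf is f(s) = 1/17 + 61/119·s + 3/7·s². The extinction probability q is the smallest fixed point of f in [0, 1]. Setting s = f(s):
  3/7·s² + (61/119 − 1)·s + 1/17 = 0
  3/7·s² − (1/17 + 3/7)·s + 1/17 = 0
which factors as (s − 1)·(3/7·s − 1/17) = 0, giving roots s = 1 and s = (1/17)/(3/7) = 7/51.
Mean offspring μ = 61/119 + 2·3/7 = 163/119 > 1 (supercritical), so q < 1. The extinction probability is the smaller root: q = (1/17)/(3/7) = 7/51.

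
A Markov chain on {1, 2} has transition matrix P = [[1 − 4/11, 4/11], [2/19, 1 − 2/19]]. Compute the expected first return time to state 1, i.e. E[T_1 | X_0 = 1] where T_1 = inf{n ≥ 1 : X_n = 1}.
E[T_1 | X_0 = 1] = 1/π_1 = 49/11

For an irreducible recurrent Markov chain with stationary distribution π, E[T_i | X_0 = i] = 1/π_i (Kac's formula). Here π_1 = (2/19)/(4/11 + 2/19) = (2/19)/(98/209) = 11/49, so E[T_1 | X_0 = 1] = 1/π_1 = (4/11 + 2/19)/(2/19) = (98/209)/(2/19) = 49/11.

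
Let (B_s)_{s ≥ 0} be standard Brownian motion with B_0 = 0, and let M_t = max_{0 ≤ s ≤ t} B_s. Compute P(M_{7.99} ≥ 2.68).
P(M_{7.99} ≥ 2.68) = 2·P(B_{7.99} ≥ 2.68) = 2(1 − Φ(2.68/√7.99)) ≈ 0.3431

By the reflection principle for Brownian motion, P(M_t ≥ a) = 2 · P(B_t ≥ a) for a ≥ 0. Since B_t ~ N(0, t), P(B_t ≥ 2.68) = 1 − Φ(2.68/√t) = 1 − Φ(2.68/√7.99) = 1 − Φ(0.9481). So
  P(M_{7.99} ≥ 2.68) = 2(1 − Φ(0.9481)) ≈ 0.3431.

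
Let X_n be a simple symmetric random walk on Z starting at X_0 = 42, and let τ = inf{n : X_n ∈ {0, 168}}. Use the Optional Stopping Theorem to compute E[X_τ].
E[X_τ] = 42

X_n is a martingale and τ is a bounded-mean stopping time (indeed τ is finite a.s. with bounded expectation since the walk is in a bounded region). By the OST, E[X_τ] = E[X_0] = 42. Equivalently: E[X_τ] = 168 · P(hit 168 first) + 0 · P(hit 0 first) = 168 · (42/168) = 42.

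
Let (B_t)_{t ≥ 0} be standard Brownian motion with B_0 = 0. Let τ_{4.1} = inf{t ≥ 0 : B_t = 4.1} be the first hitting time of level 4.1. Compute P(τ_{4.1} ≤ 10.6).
P(τ_{4.1} ≤ 10.6) = 2(1 − Φ(4.1/√10.6)) = 2(1 − Φ(1.2593)) ≈ 0.2079

By the reflection principle for standard BM, P(τ_b ≤ t) = 2 · P(B_t ≥ b). Since B_t ~ N(0, t), P(B_t ≥ 4.1) = 1 − Φ(4.1/√t) = 1 − Φ(4.1/√10.6) = 1 − Φ(1.2593) ≈ 0.10396. Doubling: P(τ_{4.1} ≤ 10.6) ≈ 2 · 0.10396 = 0.20792 ≈ 0.2079.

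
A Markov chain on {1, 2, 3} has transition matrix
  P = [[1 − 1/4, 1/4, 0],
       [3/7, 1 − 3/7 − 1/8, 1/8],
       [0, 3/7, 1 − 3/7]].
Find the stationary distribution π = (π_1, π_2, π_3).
π = (288/505, 168/505, 49/505)

This is a birth-death chain on three states, which satisfies detailed balance: π_1 · P_{12} = π_2 · P_{21} and π_2 · P_{23} = π_3 · P_{32}.
From π_1 · 1/4 = π_2 · 3/7: π_2/π_1 = (1/4)/(3/7) = 7/12.
From π_2 · 1/8 = π_3 · 3/7: π_3/π_2 = (1/8)/(3/7) = 7/24.
Take π_1 proportional to 1; then unnormalized π = (1, 7/12, 49/288). Normalize by dividing by the sum 505/288:
  π = (288/505, 168/505, 49/505).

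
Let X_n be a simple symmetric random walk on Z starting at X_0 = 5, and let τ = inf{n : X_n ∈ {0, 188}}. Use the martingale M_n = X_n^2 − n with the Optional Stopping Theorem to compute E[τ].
E[τ] = 915

M_n = X_n^2 − n is a martingale (since E[X_{n+1}^2 | F_n] = X_n^2 + 1). By OST (τ has finite mean in a bounded region), E[M_τ] = E[M_0] = X_0^2 − 0 = 5^2 = 25. Also E[M_τ] = E[X_τ^2] − E[τ]. The walk exits at 0 or 188, with P(hit 188 first) = 5/188, so E[X_τ^2] = 188^2 · 5/188 + 0 = 940. Thus E[τ] = E[X_τ^2] − E[M_τ] = 940 − 25 = 915 = 5(188 − 5) = 915.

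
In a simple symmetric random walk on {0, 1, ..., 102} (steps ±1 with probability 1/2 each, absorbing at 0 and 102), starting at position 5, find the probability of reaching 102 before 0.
P(hit 102 before 0) = 5/102

Let u_k = P(hit 102 before 0 | start at k). Then u_0 = 0, u_102 = 1, and u_k = u_{k-1}/2 + u_{k+1}/2 for 1 ≤ k ≤ 101. This harmonic recurrence is solved by u_k = k/102, giving u_5 = 5/102.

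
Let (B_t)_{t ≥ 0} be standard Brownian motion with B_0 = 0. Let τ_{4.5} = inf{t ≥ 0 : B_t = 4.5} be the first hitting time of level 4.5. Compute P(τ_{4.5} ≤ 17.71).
P(τ_{4.5} ≤ 17.71) = 2(1 − Φ(4.5/√17.71)) = 2(1 − Φ(1.0693)) ≈ 0.2849

By the reflection principle for standard BM, P(τ_b ≤ t) = 2 · P(B_t ≥ b). Since B_t ~ N(0, t), P(B_t ≥ 4.5) = 1 − Φ(4.5/√t) = 1 − Φ(4.5/√17.71) = 1 − Φ(1.0693) ≈ 0.14247. Doubling: P(τ_{4.5} ≤ 17.71) ≈ 2 · 0.14247 = 0.28494 ≈ 0.2849.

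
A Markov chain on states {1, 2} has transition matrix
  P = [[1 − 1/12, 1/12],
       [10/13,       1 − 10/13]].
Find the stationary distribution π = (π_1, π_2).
π_1 = 120/133, π_2 = 13/133

Solve πP = π with π_1 + π_2 = 1. From πP = π: π_1 · (1 − 1/12) + π_2 · 10/13 = π_1 ⇒ π_2 · 10/13 = π_1 · 1/12 ⇒ π_2/π_1 = (1/12)/(10/13) = 13/120. Together with π_1 + π_2 = 1:
  π_1 = (10/13)/(1/12 + 10/13) = (10/13)/(133/156) = 120/133,
  π_2 = (1/12)/(1/12 + 10/13) = (1/12)/(133/156) = 13/133.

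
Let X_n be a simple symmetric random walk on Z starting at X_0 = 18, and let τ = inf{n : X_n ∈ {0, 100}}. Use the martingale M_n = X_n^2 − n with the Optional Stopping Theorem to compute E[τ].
E[τ] = 1476

M_n = X_n^2 − n is a martingale (since E[X_{n+1}^2 | F_n] = X_n^2 + 1). By OST (τ has finite mean in a bounded region), E[M_τ] = E[M_0] = X_0^2 − 0 = 18^2 = 324. Also E[M_τ] = E[X_τ^2] − E[τ]. The walk exits at 0 or 100, with P(hit 100 first) = 18/100, so E[X_τ^2] = 100^2 · 18/100 + 0 = 1800. Thus E[τ] = E[X_τ^2] − E[M_τ] = 1800 − 324 = 1476 = 18(100 − 18) = 1476.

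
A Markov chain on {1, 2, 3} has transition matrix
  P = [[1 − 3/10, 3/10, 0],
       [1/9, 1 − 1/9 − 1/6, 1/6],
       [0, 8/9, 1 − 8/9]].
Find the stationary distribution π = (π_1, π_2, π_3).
π = (160/673, 432/673, 81/673)

This is a birth-death chain on three states, which satisfies detailed balance: π_1 · P_{12} = π_2 · P_{21} and π_2 · P_{23} = π_3 · P_{32}.
From π_1 · 3/10 = π_2 · 1/9: π_2/π_1 = (3/10)/(1/9) = 27/10.
From π_2 · 1/6 = π_3 · 8/9: π_3/π_2 = (1/6)/(8/9) = 3/16.
Take π_1 proportional to 1; then unnormalized π = (1, 27/10, 81/160). Normalize by dividing by the sum 673/160:
  π = (160/673, 432/673, 81/673).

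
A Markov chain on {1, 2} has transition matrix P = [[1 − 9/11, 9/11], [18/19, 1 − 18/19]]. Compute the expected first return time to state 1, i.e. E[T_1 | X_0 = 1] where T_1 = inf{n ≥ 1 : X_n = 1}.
E[T_1 | X_0 = 1] = 1/π_1 = 41/22

For an irreducible recurrent Markov chain with stationary distribution π, E[T_i | X_0 = i] = 1/π_i (Kac's formula). Here π_1 = (18/19)/(9/11 + 18/19) = (18/19)/(369/209) = 22/41, so E[T_1 | X_0 = 1] = 1/π_1 = (9/11 + 18/19)/(18/19) = (369/209)/(18/19) = 41/22.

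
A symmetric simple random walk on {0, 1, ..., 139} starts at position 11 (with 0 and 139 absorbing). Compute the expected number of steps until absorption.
E[τ | X_0 = 11] = 1408

Let v_k = E[τ | X_0 = k]. Boundary: v_0 = v_139 = 0. Recurrence: v_k = 1 + (v_{k-1} + v_{k+1})/2 for 1 ≤ k ≤ 138. The particular solution to v_k − (v_{k-1} + v_{k+1})/2 = 1 is v_k = −k^2. Adding homogeneous solution A + B k and matching boundaries gives v_k = k (139 − k). Substituting k = 11: v_11 = 11 · 128 = 1408.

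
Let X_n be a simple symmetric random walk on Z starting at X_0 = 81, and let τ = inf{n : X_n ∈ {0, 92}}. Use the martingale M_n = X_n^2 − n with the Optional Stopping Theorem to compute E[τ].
E[τ] = 891

M_n = X_n^2 − n is a martingale (since E[X_{n+1}^2 | F_n] = X_n^2 + 1). By OST (τ has finite mean in a bounded region), E[M_τ] = E[M_0] = X_0^2 − 0 = 81^2 = 6561. Also E[M_τ] = E[X_τ^2] − E[τ]. The walk exits at 0 or 92, with P(hit 92 first) = 81/92, so E[X_τ^2] = 92^2 · 81/92 + 0 = 7452. Thus E[τ] = E[X_τ^2] − E[M_τ] = 7452 − 6561 = 891 = 81(92 − 81) = 891.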